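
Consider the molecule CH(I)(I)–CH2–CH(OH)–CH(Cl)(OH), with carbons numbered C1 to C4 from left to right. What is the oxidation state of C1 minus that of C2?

C1: 1C, 1H, 2I → 0 − 1 + 2 = +1
C2: 2C, 2H → 0 − 2 = -2
Difference: +1 − (-2) = +3.

+3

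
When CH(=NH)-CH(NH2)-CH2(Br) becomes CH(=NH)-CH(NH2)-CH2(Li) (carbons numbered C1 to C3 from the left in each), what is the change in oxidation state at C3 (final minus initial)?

Before: C3 has 1 bond to C, 2 bonds to H, 1 bond to Br → oxidation state -1.
After: C3 has 1 bond to C, 2 bonds to H, 1 bond to Li → oxidation state -3.
Δ = -3 − (-1) = -2, so this is a reduction at C3.

-2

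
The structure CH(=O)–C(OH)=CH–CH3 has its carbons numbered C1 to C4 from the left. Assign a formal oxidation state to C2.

+1

Count +1 for every bond to an atom more electronegative than carbon and −1 for every bond to one less electronegative; C–C bonds are 0.
C2 has one bond to C (0), a double bond to C (2×0 = 0), one bond to O (+1).
Oxidation state = 0 + 0 + 1 = +1.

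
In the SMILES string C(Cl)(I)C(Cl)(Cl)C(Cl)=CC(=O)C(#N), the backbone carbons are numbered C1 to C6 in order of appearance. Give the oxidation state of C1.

+1

Bonds to more-electronegative neighbours contribute +1 each, bonds to H or metals contribute −1 each, and C–C bonds contribute 0.
C1 has one bond to C (0), one bond to H (-1), one bond to Cl (+1), one bond to I (+1).
Oxidation state = 0 − 1 + 1 + 1 = +1.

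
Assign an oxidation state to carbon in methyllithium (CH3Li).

Each bond to a more electronegative atom (O, N, halogen) counts +1, each bond to a less electronegative atom (H, metal, B, Si) counts −1, and each C–C bond counts 0.
The carbon has one bond to H (-1), one bond to H (-1), one bond to H (-1), one bond to Li (-1).
Oxidation state = -1 − 1 − 1 − 1 = -4.

-4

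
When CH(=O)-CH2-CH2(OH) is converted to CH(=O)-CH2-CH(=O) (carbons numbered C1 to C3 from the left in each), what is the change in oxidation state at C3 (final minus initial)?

Before: C3 has 1 bond to C, 2 bonds to H, 1 bond to O → oxidation state -1.
After: C3 has 1 bond to C, 1 bond to H, 2 bonds to O → oxidation state +1.
Δ = +1 − (-1) = +2, so this is an oxidation at C3.

+2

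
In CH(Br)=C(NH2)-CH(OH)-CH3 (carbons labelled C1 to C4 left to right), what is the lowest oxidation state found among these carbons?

Assign +1 per bond to O/N/halogen, −1 per bond to H or an electropositive element, and 0 per bond to carbon. Tallying each carbon:
C1: 2C, 1H, 1Br → 0 − 1 + 1 = 0
C2: 3C, 1N → 0 + 1 = +1
C3: 2C, 1H, 1O → 0 − 1 + 1 = 0
C4: 1C, 3H → 0 − 3 = -3
The lowest value is -3.

-3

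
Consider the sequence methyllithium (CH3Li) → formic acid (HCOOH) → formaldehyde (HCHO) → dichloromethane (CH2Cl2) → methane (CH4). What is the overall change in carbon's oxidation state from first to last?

Carbon oxidation states along the series — methyllithium: -4, formic acid: +2, formaldehyde: 0, dichloromethane: 0, methane: -4.
Net change = -4 − (-4) = 0.

0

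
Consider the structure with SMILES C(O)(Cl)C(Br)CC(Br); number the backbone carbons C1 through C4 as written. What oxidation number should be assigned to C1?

+1

Bonds to more-electronegative neighbours contribute +1 each, bonds to H or metals contribute −1 each, and C–C bonds contribute 0.
C1 has one bond to C (0), one bond to O (+1), one bond to Cl (+1), one bond to H (-1).
Oxidation state = 0 + 1 + 1 − 1 = +1.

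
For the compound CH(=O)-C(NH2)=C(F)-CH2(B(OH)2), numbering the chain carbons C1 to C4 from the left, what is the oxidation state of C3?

C3 has a double bond to C (2×0 = 0), one bond to C (0), one bond to F (+1).
Oxidation state = 0 + 0 + 1 = +1.

+1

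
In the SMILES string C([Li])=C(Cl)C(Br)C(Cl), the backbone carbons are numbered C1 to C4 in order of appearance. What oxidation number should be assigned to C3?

0

Each bond to a more electronegative atom (O, N, halogen) counts +1, each bond to a less electronegative atom (H, metal, B, Si) counts −1, and each C–C bond counts 0.
C3 has one bond to C (0), one bond to C (0), one bond to H (-1), one bond to Br (+1).
Oxidation state = 0 + 0 − 1 + 1 = 0.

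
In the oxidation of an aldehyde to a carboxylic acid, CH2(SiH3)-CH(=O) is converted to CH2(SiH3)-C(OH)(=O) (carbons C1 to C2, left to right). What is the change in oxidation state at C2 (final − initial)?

+2

Before: C2 has 1 bond to C, 1 bond to H, 2 bonds to O → oxidation state +1.
After: C2 has 1 bond to C, 3 bonds to O → oxidation state +3.
Δ = +3 − (+1) = +2, so this is an oxidation at C2.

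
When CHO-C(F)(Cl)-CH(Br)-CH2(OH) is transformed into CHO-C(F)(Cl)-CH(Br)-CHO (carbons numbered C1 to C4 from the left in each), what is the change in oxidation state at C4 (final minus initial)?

+2

Before: C4 has 1 bond to C, 2 bonds to H, 1 bond to O → oxidation state -1.
After: C4 has 1 bond to C, 1 bond to H, 2 bonds to O → oxidation state +1.
Δ = +1 − (-1) = +2, so this is an oxidation at C4.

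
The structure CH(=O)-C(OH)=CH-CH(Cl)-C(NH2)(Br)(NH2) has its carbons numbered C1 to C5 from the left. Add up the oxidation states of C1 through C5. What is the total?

+4

Assign +1 per bond to O/N/halogen, −1 per bond to H or an electropositive element, and 0 per bond to carbon. Tallying each carbon:
C1: 1C, 1H, 2O → 0 − 1 + 2 = +1
C2: 3C, 1O → 0 + 1 = +1
C3: 3C, 1H → 0 − 1 = -1
C4: 2C, 1H, 1Cl → 0 − 1 + 1 = 0
C5: 1C, 2N, 1Br → 0 + 2 + 1 = +3
Sum = +1 + 1 − 1 + 0 + 3 = +4.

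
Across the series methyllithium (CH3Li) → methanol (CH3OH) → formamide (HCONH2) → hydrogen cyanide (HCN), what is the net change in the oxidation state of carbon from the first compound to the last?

Carbon oxidation states along the series — methyllithium: -4, methanol: -2, formamide: +2, hydrogen cyanide: +2.
Net change = +2 − (-4) = +6.

+6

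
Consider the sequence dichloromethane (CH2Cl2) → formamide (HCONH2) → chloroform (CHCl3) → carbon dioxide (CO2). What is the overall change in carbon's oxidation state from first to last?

Carbon oxidation states along the series — dichloromethane: 0, formamide: +2, chloroform: +2, carbon dioxide: +4.
Net change = +4 − (0) = +4.

+4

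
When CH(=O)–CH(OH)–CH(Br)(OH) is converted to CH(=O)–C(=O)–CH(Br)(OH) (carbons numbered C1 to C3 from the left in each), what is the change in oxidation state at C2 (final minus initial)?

+2

Before: C2 has 2 bonds to C, 1 bond to H, 1 bond to O → oxidation state 0.
After: C2 has 2 bonds to C, 2 bonds to O → oxidation state +2.
Δ = +2 − (0) = +2, so this is an oxidation at C2.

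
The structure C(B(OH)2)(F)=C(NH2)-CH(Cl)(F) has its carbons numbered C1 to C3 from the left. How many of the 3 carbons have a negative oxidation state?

0

Each bond to a more electronegative atom (O, N, halogen) counts +1, each bond to a less electronegative atom (H, metal, B, Si) counts −1, and each C–C bond counts 0. Tallying each carbon:
C1: 2C, 1F, 1B → 0 + 1 − 1 = 0
C2: 3C, 1N → 0 + 1 = +1
C3: 1C, 1H, 1F, 1Cl → 0 − 1 + 1 + 1 = +1
0 carbons meet the condition.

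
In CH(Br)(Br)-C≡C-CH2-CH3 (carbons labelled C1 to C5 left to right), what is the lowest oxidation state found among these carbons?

-3

Tallying each carbon's bonds:
C1: 1C, 1H, 2Br → 0 − 1 + 2 = +1
C2: 4C → 0 = 0
C3: 4C → 0 = 0
C4: 2C, 2H → 0 − 2 = -2
C5: 1C, 3H → 0 − 3 = -3
The lowest value is -3.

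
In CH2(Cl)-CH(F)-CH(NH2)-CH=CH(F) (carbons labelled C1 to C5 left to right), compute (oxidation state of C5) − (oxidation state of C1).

+1

C5: 2C, 1H, 1F → 0 − 1 + 1 = 0
C1: 1C, 2H, 1Cl → 0 − 2 + 1 = -1
Difference: 0 − (-1) = +1.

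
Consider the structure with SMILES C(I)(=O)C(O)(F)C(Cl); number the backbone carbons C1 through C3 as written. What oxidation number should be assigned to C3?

C3 has one bond to C (0), one bond to H (-1), one bond to Cl (+1), one bond to H (-1).
Oxidation state = 0 − 1 + 1 − 1 = -1.

-1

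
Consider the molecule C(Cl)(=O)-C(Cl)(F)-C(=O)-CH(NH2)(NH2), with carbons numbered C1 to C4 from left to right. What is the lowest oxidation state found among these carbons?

Tallying each carbon's bonds:
C1: 1C, 2O, 1Cl → 0 + 2 + 1 = +3
C2: 2C, 1F, 1Cl → 0 + 1 + 1 = +2
C3: 2C, 2O → 0 + 2 = +2
C4: 1C, 1H, 2N → 0 − 1 + 2 = +1
The lowest value is +1.

+1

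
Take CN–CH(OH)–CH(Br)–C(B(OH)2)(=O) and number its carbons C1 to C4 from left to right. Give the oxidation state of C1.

+3

Bonds to more-electronegative neighbours contribute +1 each, bonds to H or metals contribute −1 each, and C–C bonds contribute 0.
C1 has one bond to C (0), a triple bond to N (3×+1 = +3).
Oxidation state = 0 + 3 = +3.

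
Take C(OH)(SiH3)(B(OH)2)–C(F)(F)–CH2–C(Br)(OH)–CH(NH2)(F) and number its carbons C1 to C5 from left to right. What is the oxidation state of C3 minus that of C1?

C3: 2C, 2H → 0 − 2 = -2
C1: 1C, 1O, 1B, 1Si → 0 + 1 − 1 − 1 = -1
Difference: -2 − (-1) = -1.

-1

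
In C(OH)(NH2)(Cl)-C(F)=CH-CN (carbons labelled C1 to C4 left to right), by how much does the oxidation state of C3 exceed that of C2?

-2

C3: 3C, 1H → 0 − 1 = -1
C2: 3C, 1F → 0 + 1 = +1
Difference: -1 − (+1) = -2.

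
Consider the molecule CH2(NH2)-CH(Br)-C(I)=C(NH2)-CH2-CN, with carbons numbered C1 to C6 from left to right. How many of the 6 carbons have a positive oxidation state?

3

Each bond to a more electronegative atom (O, N, halogen) counts +1, each bond to a less electronegative atom (H, metal, B, Si) counts −1, and each C–C bond counts 0. Tallying each carbon:
C1: 1C, 2H, 1N → 0 − 2 + 1 = -1
C2: 2C, 1H, 1Br → 0 − 1 + 1 = 0
C3: 3C, 1I → 0 + 1 = +1
C4: 3C, 1N → 0 + 1 = +1
C5: 2C, 2H → 0 − 2 = -2
C6: 1C, 3N → 0 + 3 = +3
3 carbons (C3, C4, C6) meet the condition.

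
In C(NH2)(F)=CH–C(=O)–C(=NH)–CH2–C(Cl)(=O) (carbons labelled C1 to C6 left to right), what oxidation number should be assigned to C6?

Assign +1 per bond to O/N/halogen, −1 per bond to H or an electropositive element, and 0 per bond to carbon.
C6 has one bond to C (0), one bond to Cl (+1), a double bond to O (2×+1 = +2).
Oxidation state = 0 + 1 + 2 = +3.

+3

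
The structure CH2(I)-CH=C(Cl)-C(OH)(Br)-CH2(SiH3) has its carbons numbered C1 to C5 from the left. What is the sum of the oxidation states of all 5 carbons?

-2

Tallying each carbon's bonds:
C1: 1C, 2H, 1I → 0 − 2 + 1 = -1
C2: 3C, 1H → 0 − 1 = -1
C3: 3C, 1Cl → 0 + 1 = +1
C4: 2C, 1O, 1Br → 0 + 1 + 1 = +2
C5: 1C, 2H, 1Si → 0 − 2 − 1 = -3
Sum = -1 − 1 + 1 + 2 − 3 = -2.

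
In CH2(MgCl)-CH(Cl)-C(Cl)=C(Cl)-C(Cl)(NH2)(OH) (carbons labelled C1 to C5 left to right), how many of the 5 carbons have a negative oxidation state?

1

Tallying each carbon's bonds:
C1: 1C, 2H, 1Mg → 0 − 2 − 1 = -3
C2: 2C, 1H, 1Cl → 0 − 1 + 1 = 0
C3: 3C, 1Cl → 0 + 1 = +1
C4: 3C, 1Cl → 0 + 1 = +1
C5: 1C, 1O, 1N, 1Cl → 0 + 1 + 1 + 1 = +3
1 carbon (C1) meets the condition.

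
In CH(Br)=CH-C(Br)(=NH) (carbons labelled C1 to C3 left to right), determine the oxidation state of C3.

C3 has one bond to C (0), one bond to Br (+1), a double bond to N (2×+1 = +2).
Oxidation state = 0 + 1 + 2 = +3.

+3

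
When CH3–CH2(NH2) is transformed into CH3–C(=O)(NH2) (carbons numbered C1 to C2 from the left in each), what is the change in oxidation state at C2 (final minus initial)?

+4

Before: C2 has 1 bond to C, 2 bonds to H, 1 bond to N → oxidation state -1.
After: C2 has 1 bond to C, 2 bonds to O, 1 bond to N → oxidation state +3.
Δ = +3 − (-1) = +4, so this is an oxidation at C2.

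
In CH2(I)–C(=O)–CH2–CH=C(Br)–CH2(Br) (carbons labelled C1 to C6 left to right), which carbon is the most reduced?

Each bond to a more electronegative atom (O, N, halogen) counts +1, each bond to a less electronegative atom (H, metal, B, Si) counts −1, and each C–C bond counts 0. Tallying each carbon:
C1: 1C, 2H, 1I → 0 − 2 + 1 = -1
C2: 2C, 2O → 0 + 2 = +2
C3: 2C, 2H → 0 − 2 = -2
C4: 3C, 1H → 0 − 1 = -1
C5: 3C, 1Br → 0 + 1 = +1
C6: 1C, 2H, 1Br → 0 − 2 + 1 = -1
The most reduced carbon is C3 at -2.

C3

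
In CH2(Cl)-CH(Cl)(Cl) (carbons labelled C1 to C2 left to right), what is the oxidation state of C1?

-1

C1 has one bond to C (0), one bond to H (-1), one bond to Cl (+1), one bond to H (-1).
Oxidation state = 0 − 1 + 1 − 1 = -1.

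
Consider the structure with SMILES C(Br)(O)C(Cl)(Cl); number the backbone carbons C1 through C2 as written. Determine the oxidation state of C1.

Each bond to a more electronegative atom (O, N, halogen) counts +1, each bond to a less electronegative atom (H, metal, B, Si) counts −1, and each C–C bond counts 0.
C1 has one bond to C (0), one bond to Br (+1), one bond to H (-1), one bond to O (+1).
Oxidation state = 0 + 1 − 1 + 1 = +1.

+1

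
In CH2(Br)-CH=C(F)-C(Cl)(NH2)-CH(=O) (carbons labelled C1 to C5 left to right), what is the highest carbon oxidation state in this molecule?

+2

Bonds to more-electronegative neighbours contribute +1 each, bonds to H or metals contribute −1 each, and C–C bonds contribute 0. Tallying each carbon:
C1: 1C, 2H, 1Br → 0 − 2 + 1 = -1
C2: 3C, 1H → 0 − 1 = -1
C3: 3C, 1F → 0 + 1 = +1
C4: 2C, 1N, 1Cl → 0 + 1 + 1 = +2
C5: 1C, 1H, 2O → 0 − 1 + 2 = +1
The highest value is +2.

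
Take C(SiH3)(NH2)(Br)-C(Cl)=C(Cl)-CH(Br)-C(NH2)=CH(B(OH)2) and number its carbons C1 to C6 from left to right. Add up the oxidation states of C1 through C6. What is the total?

Count +1 for every bond to an atom more electronegative than carbon and −1 for every bond to one less electronegative; C–C bonds are 0. Tallying each carbon:
C1: 1C, 1N, 1Br, 1Si → 0 + 1 + 1 − 1 = +1
C2: 3C, 1Cl → 0 + 1 = +1
C3: 3C, 1Cl → 0 + 1 = +1
C4: 2C, 1H, 1Br → 0 − 1 + 1 = 0
C5: 3C, 1N → 0 + 1 = +1
C6: 2C, 1H, 1B → 0 − 1 − 1 = -2
Sum = +1 + 1 + 1 + 0 + 1 − 2 = +2.

+2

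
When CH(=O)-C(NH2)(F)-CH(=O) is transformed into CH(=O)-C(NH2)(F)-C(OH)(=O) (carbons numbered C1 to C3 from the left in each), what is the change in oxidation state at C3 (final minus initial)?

+2

Before: C3 has 1 bond to C, 1 bond to H, 2 bonds to O → oxidation state +1.
After: C3 has 1 bond to C, 3 bonds to O → oxidation state +3.
Δ = +3 − (+1) = +2, so this is an oxidation at C3.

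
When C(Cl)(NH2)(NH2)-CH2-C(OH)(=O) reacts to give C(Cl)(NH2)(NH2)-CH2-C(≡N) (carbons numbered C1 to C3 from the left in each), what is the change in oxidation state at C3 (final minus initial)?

Before: C3 has 1 bond to C, 3 bonds to O → oxidation state +3.
After: C3 has 1 bond to C, 3 bonds to N → oxidation state +3.
Δ = +3 − (+3) = 0, so no net redox change at C3.

0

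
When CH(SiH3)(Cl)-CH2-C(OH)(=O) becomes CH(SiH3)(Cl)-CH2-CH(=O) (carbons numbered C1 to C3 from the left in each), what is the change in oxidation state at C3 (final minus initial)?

-2

Before: C3 has 1 bond to C, 3 bonds to O → oxidation state +3.
After: C3 has 1 bond to C, 1 bond to H, 2 bonds to O → oxidation state +1.
Δ = +1 − (+3) = -2, so this is a reduction at C3.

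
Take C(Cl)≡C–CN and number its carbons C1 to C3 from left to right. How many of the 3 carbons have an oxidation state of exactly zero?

1

Tallying each carbon's bonds:
C1: 3C, 1Cl → 0 + 1 = +1
C2: 4C → 0 = 0
C3: 1C, 3N → 0 + 3 = +3
1 carbon (C2) meets the condition.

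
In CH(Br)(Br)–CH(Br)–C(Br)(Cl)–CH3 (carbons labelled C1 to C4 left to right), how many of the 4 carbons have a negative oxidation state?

1

Bonds to more-electronegative neighbours contribute +1 each, bonds to H or metals contribute −1 each, and C–C bonds contribute 0. Tallying each carbon:
C1: 1C, 1H, 2Br → 0 − 1 + 2 = +1
C2: 2C, 1H, 1Br → 0 − 1 + 1 = 0
C3: 2C, 1Cl, 1Br → 0 + 1 + 1 = +2
C4: 1C, 3H → 0 − 3 = -3
1 carbon (C4) meets the condition.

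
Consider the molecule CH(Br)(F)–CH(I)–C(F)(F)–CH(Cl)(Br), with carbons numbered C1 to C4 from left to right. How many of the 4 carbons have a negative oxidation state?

Bonds to more-electronegative neighbours contribute +1 each, bonds to H or metals contribute −1 each, and C–C bonds contribute 0. Tallying each carbon:
C1: 1C, 1H, 1F, 1Br → 0 − 1 + 1 + 1 = +1
C2: 2C, 1H, 1I → 0 − 1 + 1 = 0
C3: 2C, 2F → 0 + 2 = +2
C4: 1C, 1H, 1Cl, 1Br → 0 − 1 + 1 + 1 = +1
0 carbons meet the condition.

0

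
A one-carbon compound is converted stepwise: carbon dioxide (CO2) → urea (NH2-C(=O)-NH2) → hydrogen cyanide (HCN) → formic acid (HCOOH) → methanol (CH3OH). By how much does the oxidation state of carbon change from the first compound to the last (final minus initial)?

-6

Carbon oxidation states along the series — carbon dioxide: +4, urea: +4, hydrogen cyanide: +2, formic acid: +2, methanol: -2.
Net change = -2 − (+4) = -6.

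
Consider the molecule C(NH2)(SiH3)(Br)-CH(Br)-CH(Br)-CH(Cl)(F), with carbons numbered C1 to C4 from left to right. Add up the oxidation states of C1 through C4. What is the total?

Tallying each carbon's bonds:
C1: 1C, 1N, 1Br, 1Si → 0 + 1 + 1 − 1 = +1
C2: 2C, 1H, 1Br → 0 − 1 + 1 = 0
C3: 2C, 1H, 1Br → 0 − 1 + 1 = 0
C4: 1C, 1H, 1F, 1Cl → 0 − 1 + 1 + 1 = +1
Sum = +1 + 0 + 0 + 1 = +2.

+2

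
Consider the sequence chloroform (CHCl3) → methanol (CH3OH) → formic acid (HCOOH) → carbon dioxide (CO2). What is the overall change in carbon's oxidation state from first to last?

+2

Carbon oxidation states along the series — chloroform: +2, methanol: -2, formic acid: +2, carbon dioxide: +4.
Net change = +4 − (+2) = +2.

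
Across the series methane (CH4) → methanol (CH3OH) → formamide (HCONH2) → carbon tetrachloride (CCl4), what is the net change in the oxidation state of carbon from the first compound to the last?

Carbon oxidation states along the series — methane: -4, methanol: -2, formamide: +2, carbon tetrachloride: +4.
Net change = +4 − (-4) = +8.

+8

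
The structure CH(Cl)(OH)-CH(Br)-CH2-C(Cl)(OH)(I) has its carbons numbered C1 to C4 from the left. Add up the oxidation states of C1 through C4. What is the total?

Tallying each carbon's bonds:
C1: 1C, 1H, 1O, 1Cl → 0 − 1 + 1 + 1 = +1
C2: 2C, 1H, 1Br → 0 − 1 + 1 = 0
C3: 2C, 2H → 0 − 2 = -2
C4: 1C, 1O, 1Cl, 1I → 0 + 1 + 1 + 1 = +3
Sum = +1 + 0 − 2 + 3 = +2.

+2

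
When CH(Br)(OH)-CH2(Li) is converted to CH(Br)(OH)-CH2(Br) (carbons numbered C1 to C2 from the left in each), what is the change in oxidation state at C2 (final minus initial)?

+2

Before: C2 has 1 bond to C, 2 bonds to H, 1 bond to Li → oxidation state -3.
After: C2 has 1 bond to C, 2 bonds to H, 1 bond to Br → oxidation state -1.
Δ = -1 − (-3) = +2, so this is an oxidation at C2.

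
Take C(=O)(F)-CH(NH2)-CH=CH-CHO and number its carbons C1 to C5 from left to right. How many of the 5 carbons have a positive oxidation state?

Assign +1 per bond to O/N/halogen, −1 per bond to H or an electropositive element, and 0 per bond to carbon. Tallying each carbon:
C1: 1C, 2O, 1F → 0 + 2 + 1 = +3
C2: 2C, 1H, 1N → 0 − 1 + 1 = 0
C3: 3C, 1H → 0 − 1 = -1
C4: 3C, 1H → 0 − 1 = -1
C5: 1C, 1H, 2O → 0 − 1 + 2 = +1
2 carbons (C1, C5) meet the condition.

2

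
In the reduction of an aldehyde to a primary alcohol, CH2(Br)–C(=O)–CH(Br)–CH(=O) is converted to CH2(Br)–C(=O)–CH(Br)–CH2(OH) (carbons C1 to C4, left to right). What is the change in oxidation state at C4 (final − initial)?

Before: C4 has 1 bond to C, 1 bond to H, 2 bonds to O → oxidation state +1.
After: C4 has 1 bond to C, 2 bonds to H, 1 bond to O → oxidation state -1.
Δ = -1 − (+1) = -2, so this is a reduction at C4.

-2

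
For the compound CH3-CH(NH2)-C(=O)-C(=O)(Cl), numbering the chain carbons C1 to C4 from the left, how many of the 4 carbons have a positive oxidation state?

2

Assign +1 per bond to O/N/halogen, −1 per bond to H or an electropositive element, and 0 per bond to carbon. Tallying each carbon:
C1: 1C, 3H → 0 − 3 = -3
C2: 2C, 1H, 1N → 0 − 1 + 1 = 0
C3: 2C, 2O → 0 + 2 = +2
C4: 1C, 2O, 1Cl → 0 + 2 + 1 = +3
2 carbons (C3, C4) meet the condition.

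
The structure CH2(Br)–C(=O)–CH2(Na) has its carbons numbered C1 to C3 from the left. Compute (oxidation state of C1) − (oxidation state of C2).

-3

C1: 1C, 2H, 1Br → 0 − 2 + 1 = -1
C2: 2C, 2O → 0 + 2 = +2
Difference: -1 − (+2) = -3.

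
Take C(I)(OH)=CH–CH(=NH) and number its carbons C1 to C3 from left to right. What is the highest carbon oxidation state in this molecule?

Each bond to a more electronegative atom (O, N, halogen) counts +1, each bond to a less electronegative atom (H, metal, B, Si) counts −1, and each C–C bond counts 0. Tallying each carbon:
C1: 2C, 1O, 1I → 0 + 1 + 1 = +2
C2: 3C, 1H → 0 − 1 = -1
C3: 1C, 1H, 2N → 0 − 1 + 2 = +1
The highest value is +2.

+2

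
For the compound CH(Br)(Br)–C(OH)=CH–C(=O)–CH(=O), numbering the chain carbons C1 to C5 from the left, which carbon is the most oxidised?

Count +1 for every bond to an atom more electronegative than carbon and −1 for every bond to one less electronegative; C–C bonds are 0. Tallying each carbon:
C1: 1C, 1H, 2Br → 0 − 1 + 2 = +1
C2: 3C, 1O → 0 + 1 = +1
C3: 3C, 1H → 0 − 1 = -1
C4: 2C, 2O → 0 + 2 = +2
C5: 1C, 1H, 2O → 0 − 1 + 2 = +1
The most oxidised carbon is C4 at +2.

C4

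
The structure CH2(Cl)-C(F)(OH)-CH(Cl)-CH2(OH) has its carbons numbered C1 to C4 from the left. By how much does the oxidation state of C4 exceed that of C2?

C4: 1C, 2H, 1O → 0 − 2 + 1 = -1
C2: 2C, 1O, 1F → 0 + 1 + 1 = +2
Difference: -1 − (+2) = -3.

-3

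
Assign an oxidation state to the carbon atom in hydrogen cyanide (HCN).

The carbon has one bond to H (-1), a triple bond to N (3×+1 = +3).
Oxidation state = -1 + 3 = +2.

+2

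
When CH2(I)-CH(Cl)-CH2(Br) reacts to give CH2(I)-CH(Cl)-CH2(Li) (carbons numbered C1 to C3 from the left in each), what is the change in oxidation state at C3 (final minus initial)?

-2

Before: C3 has 1 bond to C, 2 bonds to H, 1 bond to Br → oxidation state -1.
After: C3 has 1 bond to C, 2 bonds to H, 1 bond to Li → oxidation state -3.
Δ = -3 − (-1) = -2, so this is a reduction at C3.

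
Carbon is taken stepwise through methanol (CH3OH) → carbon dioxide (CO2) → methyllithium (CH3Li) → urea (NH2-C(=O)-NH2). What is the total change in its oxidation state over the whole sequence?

Carbon oxidation states along the series — methanol: -2, carbon dioxide: +4, methyllithium: -4, urea: +4.
Net change = +4 − (-2) = +6.

+6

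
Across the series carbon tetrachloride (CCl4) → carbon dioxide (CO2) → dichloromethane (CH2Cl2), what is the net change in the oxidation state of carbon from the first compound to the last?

Carbon oxidation states along the series — carbon tetrachloride: +4, carbon dioxide: +4, dichloromethane: 0.
Net change = 0 − (+4) = -4.

-4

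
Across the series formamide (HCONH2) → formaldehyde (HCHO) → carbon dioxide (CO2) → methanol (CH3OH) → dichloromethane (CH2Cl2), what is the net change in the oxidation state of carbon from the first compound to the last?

-2

Carbon oxidation states along the series — formamide: +2, formaldehyde: 0, carbon dioxide: +4, methanol: -2, dichloromethane: 0.
Net change = 0 − (+2) = -2.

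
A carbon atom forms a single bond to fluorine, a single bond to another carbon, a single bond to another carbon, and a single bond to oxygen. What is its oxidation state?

Each bond to a more electronegative atom (O, N, halogen) counts +1, each bond to a less electronegative atom (H, metal, B, Si) counts −1, and each C–C bond counts 0.
The carbon has one bond to C (0), one bond to C (0), one bond to F (+1), one bond to O (+1).
Oxidation state = 0 + 0 + 1 + 1 = +2.

+2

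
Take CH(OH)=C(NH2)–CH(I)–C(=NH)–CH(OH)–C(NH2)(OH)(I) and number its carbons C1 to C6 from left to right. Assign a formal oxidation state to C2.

+1

Each bond to a more electronegative atom (O, N, halogen) counts +1, each bond to a less electronegative atom (H, metal, B, Si) counts −1, and each C–C bond counts 0.
C2 has a double bond to C (2×0 = 0), one bond to C (0), one bond to N (+1).
Oxidation state = 0 + 0 + 1 = +1.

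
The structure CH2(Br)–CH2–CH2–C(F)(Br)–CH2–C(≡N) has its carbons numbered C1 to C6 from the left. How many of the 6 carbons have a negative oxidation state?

Count +1 for every bond to an atom more electronegative than carbon and −1 for every bond to one less electronegative; C–C bonds are 0. Tallying each carbon:
C1: 1C, 2H, 1Br → 0 − 2 + 1 = -1
C2: 2C, 2H → 0 − 2 = -2
C3: 2C, 2H → 0 − 2 = -2
C4: 2C, 1F, 1Br → 0 + 1 + 1 = +2
C5: 2C, 2H → 0 − 2 = -2
C6: 1C, 3N → 0 + 3 = +3
4 carbons (C1, C2, C3, C5) meet the condition.

4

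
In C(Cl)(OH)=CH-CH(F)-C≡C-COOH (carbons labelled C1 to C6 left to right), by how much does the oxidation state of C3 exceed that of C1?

C3: 2C, 1H, 1F → 0 − 1 + 1 = 0
C1: 2C, 1O, 1Cl → 0 + 1 + 1 = +2
Difference: 0 − (+2) = -2.

-2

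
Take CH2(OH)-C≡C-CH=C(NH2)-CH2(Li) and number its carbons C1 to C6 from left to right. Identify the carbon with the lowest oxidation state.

Count +1 for every bond to an atom more electronegative than carbon and −1 for every bond to one less electronegative; C–C bonds are 0. Tallying each carbon:
C1: 1C, 2H, 1O → 0 − 2 + 1 = -1
C2: 4C → 0 = 0
C3: 4C → 0 = 0
C4: 3C, 1H → 0 − 1 = -1
C5: 3C, 1N → 0 + 1 = +1
C6: 1C, 2H, 1Li → 0 − 2 − 1 = -3
The most reduced carbon is C6 at -3.

C6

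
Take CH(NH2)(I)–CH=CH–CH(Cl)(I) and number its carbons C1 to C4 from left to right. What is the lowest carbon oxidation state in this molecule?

-1

Tallying each carbon's bonds:
C1: 1C, 1H, 1N, 1I → 0 − 1 + 1 + 1 = +1
C2: 3C, 1H → 0 − 1 = -1
C3: 3C, 1H → 0 − 1 = -1
C4: 1C, 1H, 1Cl, 1I → 0 − 1 + 1 + 1 = +1
The lowest value is -1.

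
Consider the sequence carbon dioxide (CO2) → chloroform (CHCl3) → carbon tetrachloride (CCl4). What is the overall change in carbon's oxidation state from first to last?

0

Carbon oxidation states along the series — carbon dioxide: +4, chloroform: +2, carbon tetrachloride: +4.
Net change = +4 − (+4) = 0.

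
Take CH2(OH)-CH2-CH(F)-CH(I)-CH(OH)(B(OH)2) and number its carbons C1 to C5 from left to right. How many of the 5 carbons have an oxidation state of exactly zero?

Count +1 for every bond to an atom more electronegative than carbon and −1 for every bond to one less electronegative; C–C bonds are 0. Tallying each carbon:
C1: 1C, 2H, 1O → 0 − 2 + 1 = -1
C2: 2C, 2H → 0 − 2 = -2
C3: 2C, 1H, 1F → 0 − 1 + 1 = 0
C4: 2C, 1H, 1I → 0 − 1 + 1 = 0
C5: 1C, 1H, 1O, 1B → 0 − 1 + 1 − 1 = -1
2 carbons (C3, C4) meet the condition.

2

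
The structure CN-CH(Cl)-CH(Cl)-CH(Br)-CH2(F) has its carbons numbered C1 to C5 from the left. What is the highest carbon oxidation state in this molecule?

Bonds to more-electronegative neighbours contribute +1 each, bonds to H or metals contribute −1 each, and C–C bonds contribute 0. Tallying each carbon:
C1: 1C, 3N → 0 + 3 = +3
C2: 2C, 1H, 1Cl → 0 − 1 + 1 = 0
C3: 2C, 1H, 1Cl → 0 − 1 + 1 = 0
C4: 2C, 1H, 1Br → 0 − 1 + 1 = 0
C5: 1C, 2H, 1F → 0 − 2 + 1 = -1
The highest value is +3.

+3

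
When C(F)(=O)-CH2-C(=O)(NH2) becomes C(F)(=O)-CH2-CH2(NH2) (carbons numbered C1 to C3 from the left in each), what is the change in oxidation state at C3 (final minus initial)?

Before: C3 has 1 bond to C, 2 bonds to O, 1 bond to N → oxidation state +3.
After: C3 has 1 bond to C, 2 bonds to H, 1 bond to N → oxidation state -1.
Δ = -1 − (+3) = -4, so this is a reduction at C3.

-4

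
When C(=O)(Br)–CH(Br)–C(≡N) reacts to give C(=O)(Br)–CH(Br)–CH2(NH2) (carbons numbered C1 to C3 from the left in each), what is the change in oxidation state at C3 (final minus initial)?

-4

Before: C3 has 1 bond to C, 3 bonds to N → oxidation state +3.
After: C3 has 1 bond to C, 2 bonds to H, 1 bond to N → oxidation state -1.
Δ = -1 − (+3) = -4, so this is a reduction at C3.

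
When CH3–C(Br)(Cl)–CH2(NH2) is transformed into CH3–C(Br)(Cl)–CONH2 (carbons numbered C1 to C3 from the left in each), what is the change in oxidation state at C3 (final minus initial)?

Before: C3 has 1 bond to C, 2 bonds to H, 1 bond to N → oxidation state -1.
After: C3 has 1 bond to C, 2 bonds to O, 1 bond to N → oxidation state +3.
Δ = +3 − (-1) = +4, so this is an oxidation at C3.

+4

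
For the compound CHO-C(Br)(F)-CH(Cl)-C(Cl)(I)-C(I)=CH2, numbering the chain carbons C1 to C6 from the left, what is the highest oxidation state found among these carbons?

Tallying each carbon's bonds:
C1: 1C, 1H, 2O → 0 − 1 + 2 = +1
C2: 2C, 1F, 1Br → 0 + 1 + 1 = +2
C3: 2C, 1H, 1Cl → 0 − 1 + 1 = 0
C4: 2C, 1Cl, 1I → 0 + 1 + 1 = +2
C5: 3C, 1I → 0 + 1 = +1
C6: 2C, 2H → 0 − 2 = -2
The highest value is +2.

+2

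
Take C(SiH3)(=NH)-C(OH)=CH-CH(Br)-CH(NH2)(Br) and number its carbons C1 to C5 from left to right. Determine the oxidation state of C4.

C4 has one bond to C (0), one bond to C (0), one bond to Br (+1), one bond to H (-1).
Oxidation state = 0 + 0 + 1 − 1 = 0.

0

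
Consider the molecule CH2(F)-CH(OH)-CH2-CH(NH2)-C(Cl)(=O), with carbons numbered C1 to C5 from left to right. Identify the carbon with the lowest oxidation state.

C3

Each bond to a more electronegative atom (O, N, halogen) counts +1, each bond to a less electronegative atom (H, metal, B, Si) counts −1, and each C–C bond counts 0. Tallying each carbon:
C1: 1C, 2H, 1F → 0 − 2 + 1 = -1
C2: 2C, 1H, 1O → 0 − 1 + 1 = 0
C3: 2C, 2H → 0 − 2 = -2
C4: 2C, 1H, 1N → 0 − 1 + 1 = 0
C5: 1C, 2O, 1Cl → 0 + 2 + 1 = +3
The most reduced carbon is C3 at -2.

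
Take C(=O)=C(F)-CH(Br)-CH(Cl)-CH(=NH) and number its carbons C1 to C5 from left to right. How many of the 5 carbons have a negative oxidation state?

Assign +1 per bond to O/N/halogen, −1 per bond to H or an electropositive element, and 0 per bond to carbon. Tallying each carbon:
C1: 2C, 2O → 0 + 2 = +2
C2: 3C, 1F → 0 + 1 = +1
C3: 2C, 1H, 1Br → 0 − 1 + 1 = 0
C4: 2C, 1H, 1Cl → 0 − 1 + 1 = 0
C5: 1C, 1H, 2N → 0 − 1 + 2 = +1
0 carbons meet the condition.

0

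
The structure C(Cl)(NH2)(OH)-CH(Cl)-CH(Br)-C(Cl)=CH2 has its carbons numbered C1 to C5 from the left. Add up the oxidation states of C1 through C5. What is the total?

Tallying each carbon's bonds:
C1: 1C, 1O, 1N, 1Cl → 0 + 1 + 1 + 1 = +3
C2: 2C, 1H, 1Cl → 0 − 1 + 1 = 0
C3: 2C, 1H, 1Br → 0 − 1 + 1 = 0
C4: 3C, 1Cl → 0 + 1 = +1
C5: 2C, 2H → 0 − 2 = -2
Sum = +3 + 0 + 0 + 1 − 2 = +2.

+2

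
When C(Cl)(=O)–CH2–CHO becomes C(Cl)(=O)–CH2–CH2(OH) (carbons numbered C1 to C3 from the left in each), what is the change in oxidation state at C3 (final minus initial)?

-2

Before: C3 has 1 bond to C, 1 bond to H, 2 bonds to O → oxidation state +1.
After: C3 has 1 bond to C, 2 bonds to H, 1 bond to O → oxidation state -1.
Δ = -1 − (+1) = -2, so this is a reduction at C3.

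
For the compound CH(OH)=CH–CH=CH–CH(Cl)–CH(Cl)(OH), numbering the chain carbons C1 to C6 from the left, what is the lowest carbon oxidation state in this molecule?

-1

Bonds to more-electronegative neighbours contribute +1 each, bonds to H or metals contribute −1 each, and C–C bonds contribute 0. Tallying each carbon:
C1: 2C, 1H, 1O → 0 − 1 + 1 = 0
C2: 3C, 1H → 0 − 1 = -1
C3: 3C, 1H → 0 − 1 = -1
C4: 3C, 1H → 0 − 1 = -1
C5: 2C, 1H, 1Cl → 0 − 1 + 1 = 0
C6: 1C, 1H, 1O, 1Cl → 0 − 1 + 1 + 1 = +1
The lowest value is -1.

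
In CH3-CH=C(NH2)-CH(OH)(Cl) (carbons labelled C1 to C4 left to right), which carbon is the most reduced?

C1

Bonds to more-electronegative neighbours contribute +1 each, bonds to H or metals contribute −1 each, and C–C bonds contribute 0. Tallying each carbon:
C1: 1C, 3H → 0 − 3 = -3
C2: 3C, 1H → 0 − 1 = -1
C3: 3C, 1N → 0 + 1 = +1
C4: 1C, 1H, 1O, 1Cl → 0 − 1 + 1 + 1 = +1
The most reduced carbon is C1 at -3.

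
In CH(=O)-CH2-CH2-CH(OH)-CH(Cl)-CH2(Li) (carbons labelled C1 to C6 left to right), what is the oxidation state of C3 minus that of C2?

0

C3: 2C, 2H → 0 − 2 = -2
C2: 2C, 2H → 0 − 2 = -2
Difference: -2 − (-2) = 0.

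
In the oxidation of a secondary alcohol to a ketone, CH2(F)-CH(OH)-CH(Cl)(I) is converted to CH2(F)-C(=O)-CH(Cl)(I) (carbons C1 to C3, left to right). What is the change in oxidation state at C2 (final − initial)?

Before: C2 has 2 bonds to C, 1 bond to H, 1 bond to O → oxidation state 0.
After: C2 has 2 bonds to C, 2 bonds to O → oxidation state +2.
Δ = +2 − (0) = +2, so this is an oxidation at C2.

+2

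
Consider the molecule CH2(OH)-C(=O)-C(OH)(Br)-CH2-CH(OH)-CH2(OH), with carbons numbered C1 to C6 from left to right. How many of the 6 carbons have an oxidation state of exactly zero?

1

Bonds to more-electronegative neighbours contribute +1 each, bonds to H or metals contribute −1 each, and C–C bonds contribute 0. Tallying each carbon:
C1: 1C, 2H, 1O → 0 − 2 + 1 = -1
C2: 2C, 2O → 0 + 2 = +2
C3: 2C, 1O, 1Br → 0 + 1 + 1 = +2
C4: 2C, 2H → 0 − 2 = -2
C5: 2C, 1H, 1O → 0 − 1 + 1 = 0
C6: 1C, 2H, 1O → 0 − 2 + 1 = -1
1 carbon (C5) meets the condition.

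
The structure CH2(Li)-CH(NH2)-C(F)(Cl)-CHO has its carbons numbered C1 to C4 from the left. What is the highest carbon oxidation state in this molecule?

+2

Tallying each carbon's bonds:
C1: 1C, 2H, 1Li → 0 − 2 − 1 = -3
C2: 2C, 1H, 1N → 0 − 1 + 1 = 0
C3: 2C, 1F, 1Cl → 0 + 1 + 1 = +2
C4: 1C, 1H, 2O → 0 − 1 + 2 = +1
The highest value is +2.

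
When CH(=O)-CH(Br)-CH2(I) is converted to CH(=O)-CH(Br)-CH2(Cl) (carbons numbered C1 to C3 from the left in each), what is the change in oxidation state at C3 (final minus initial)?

Before: C3 has 1 bond to C, 2 bonds to H, 1 bond to I → oxidation state -1.
After: C3 has 1 bond to C, 2 bonds to H, 1 bond to Cl → oxidation state -1.
Δ = -1 − (-1) = 0, so no net redox change at C3.

0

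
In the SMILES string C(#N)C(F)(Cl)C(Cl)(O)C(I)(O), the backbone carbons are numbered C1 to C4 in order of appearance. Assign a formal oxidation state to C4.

+1

Count +1 for every bond to an atom more electronegative than carbon and −1 for every bond to one less electronegative; C–C bonds are 0.
C4 has one bond to C (0), one bond to I (+1), one bond to H (-1), one bond to O (+1).
Oxidation state = 0 + 1 − 1 + 1 = +1.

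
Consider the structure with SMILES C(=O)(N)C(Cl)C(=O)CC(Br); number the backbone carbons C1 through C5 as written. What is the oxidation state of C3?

+2

C3 has one bond to C (0), one bond to C (0), a double bond to O (2×+1 = +2).
Oxidation state = 0 + 0 + 2 = +2.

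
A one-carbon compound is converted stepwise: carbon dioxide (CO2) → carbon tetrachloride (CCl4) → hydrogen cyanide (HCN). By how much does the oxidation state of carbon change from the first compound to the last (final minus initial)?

-2

Carbon oxidation states along the series — carbon dioxide: +4, carbon tetrachloride: +4, hydrogen cyanide: +2.
Net change = +2 − (+4) = -2.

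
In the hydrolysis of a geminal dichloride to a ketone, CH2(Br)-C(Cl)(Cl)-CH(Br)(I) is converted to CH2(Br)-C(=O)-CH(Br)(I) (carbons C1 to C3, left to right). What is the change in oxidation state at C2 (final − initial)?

0

Before: C2 has 2 bonds to C, 2 bonds to Cl → oxidation state +2.
After: C2 has 2 bonds to C, 2 bonds to O → oxidation state +2.
Δ = +2 − (+2) = 0, so no net redox change at C2.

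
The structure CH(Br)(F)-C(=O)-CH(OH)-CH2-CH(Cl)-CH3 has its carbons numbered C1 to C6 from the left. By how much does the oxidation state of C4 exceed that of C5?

-2

C4: 2C, 2H → 0 − 2 = -2
C5: 2C, 1H, 1Cl → 0 − 1 + 1 = 0
Difference: -2 − (0) = -2.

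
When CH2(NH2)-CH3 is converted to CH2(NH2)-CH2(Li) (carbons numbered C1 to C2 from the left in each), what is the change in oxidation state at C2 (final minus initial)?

Before: C2 has 1 bond to C, 3 bonds to H → oxidation state -3.
After: C2 has 1 bond to C, 2 bonds to H, 1 bond to Li → oxidation state -3.
Δ = -3 − (-3) = 0, so no net redox change at C2.

0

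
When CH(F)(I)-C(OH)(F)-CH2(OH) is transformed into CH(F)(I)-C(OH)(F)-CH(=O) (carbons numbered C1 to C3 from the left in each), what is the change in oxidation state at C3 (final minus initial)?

Before: C3 has 1 bond to C, 2 bonds to H, 1 bond to O → oxidation state -1.
After: C3 has 1 bond to C, 1 bond to H, 2 bonds to O → oxidation state +1.
Δ = +1 − (-1) = +2, so this is an oxidation at C3.

+2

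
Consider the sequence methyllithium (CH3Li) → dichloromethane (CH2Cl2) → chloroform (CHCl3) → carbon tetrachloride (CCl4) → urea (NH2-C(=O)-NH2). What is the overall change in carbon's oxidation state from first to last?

Carbon oxidation states along the series — methyllithium: -4, dichloromethane: 0, chloroform: +2, carbon tetrachloride: +4, urea: +4.
Net change = +4 − (-4) = +8.

+8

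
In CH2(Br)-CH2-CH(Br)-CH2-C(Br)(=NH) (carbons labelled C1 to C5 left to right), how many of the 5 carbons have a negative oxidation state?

Count +1 for every bond to an atom more electronegative than carbon and −1 for every bond to one less electronegative; C–C bonds are 0. Tallying each carbon:
C1: 1C, 2H, 1Br → 0 − 2 + 1 = -1
C2: 2C, 2H → 0 − 2 = -2
C3: 2C, 1H, 1Br → 0 − 1 + 1 = 0
C4: 2C, 2H → 0 − 2 = -2
C5: 1C, 2N, 1Br → 0 + 2 + 1 = +3
3 carbons (C1, C2, C4) meet the condition.

3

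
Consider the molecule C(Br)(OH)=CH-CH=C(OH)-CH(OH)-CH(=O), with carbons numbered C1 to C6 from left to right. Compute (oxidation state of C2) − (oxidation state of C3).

C2: 3C, 1H → 0 − 1 = -1
C3: 3C, 1H → 0 − 1 = -1
Difference: -1 − (-1) = 0.

0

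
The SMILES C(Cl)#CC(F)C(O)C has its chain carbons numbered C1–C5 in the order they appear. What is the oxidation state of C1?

Count +1 for every bond to an atom more electronegative than carbon and −1 for every bond to one less electronegative; C–C bonds are 0.
C1 has a triple bond to C (3×0 = 0), one bond to Cl (+1).
Oxidation state = 0 + 1 = +1.

+1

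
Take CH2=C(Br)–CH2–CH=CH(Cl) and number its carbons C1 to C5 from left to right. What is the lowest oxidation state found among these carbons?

-2

Each bond to a more electronegative atom (O, N, halogen) counts +1, each bond to a less electronegative atom (H, metal, B, Si) counts −1, and each C–C bond counts 0. Tallying each carbon:
C1: 2C, 2H → 0 − 2 = -2
C2: 3C, 1Br → 0 + 1 = +1
C3: 2C, 2H → 0 − 2 = -2
C4: 3C, 1H → 0 − 1 = -1
C5: 2C, 1H, 1Cl → 0 − 1 + 1 = 0
The lowest value is -2.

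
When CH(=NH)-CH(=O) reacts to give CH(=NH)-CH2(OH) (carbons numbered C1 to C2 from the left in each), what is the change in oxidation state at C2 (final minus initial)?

-2

Before: C2 has 1 bond to C, 1 bond to H, 2 bonds to O → oxidation state +1.
After: C2 has 1 bond to C, 2 bonds to H, 1 bond to O → oxidation state -1.
Δ = -1 − (+1) = -2, so this is a reduction at C2.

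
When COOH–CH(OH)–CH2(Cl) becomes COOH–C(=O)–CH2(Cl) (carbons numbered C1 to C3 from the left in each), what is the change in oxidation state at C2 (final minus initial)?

+2

Before: C2 has 2 bonds to C, 1 bond to H, 1 bond to O → oxidation state 0.
After: C2 has 2 bonds to C, 2 bonds to O → oxidation state +2.
Δ = +2 − (0) = +2, so this is an oxidation at C2.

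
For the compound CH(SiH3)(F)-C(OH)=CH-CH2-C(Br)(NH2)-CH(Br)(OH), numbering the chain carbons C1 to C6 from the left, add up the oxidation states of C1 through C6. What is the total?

Assign +1 per bond to O/N/halogen, −1 per bond to H or an electropositive element, and 0 per bond to carbon. Tallying each carbon:
C1: 1C, 1H, 1F, 1Si → 0 − 1 + 1 − 1 = -1
C2: 3C, 1O → 0 + 1 = +1
C3: 3C, 1H → 0 − 1 = -1
C4: 2C, 2H → 0 − 2 = -2
C5: 2C, 1N, 1Br → 0 + 1 + 1 = +2
C6: 1C, 1H, 1O, 1Br → 0 − 1 + 1 + 1 = +1
Sum = -1 + 1 − 1 − 2 + 2 + 1 = 0.

0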